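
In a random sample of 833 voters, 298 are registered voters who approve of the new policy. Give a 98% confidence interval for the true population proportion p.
(0.319, 0.396)

Proportion CI:
p̂ = 298/833 = 0.35774
SE = √(p̂(1-p̂)/n) = √(0.35774 · 0.64226 / 833) = 0.01661

z* = 2.326
Margin = z* · SE = 2.326 · 0.01661 = 0.0386

CI: 0.35774 ± 0.0386 = (0.319, 0.396)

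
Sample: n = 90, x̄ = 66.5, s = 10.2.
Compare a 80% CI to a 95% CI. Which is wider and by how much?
95% CI is wider by 1.49

df = 89
80% CI: t* = 1.291, (65.11, 67.89), width = 2 · t* · s/√n = 2.78
95% CI: t* = 1.987, (64.36, 68.64), width = 2 · t* · s/√n = 4.27

The 95% CI is wider by 4.27 - 2.78 = 1.49.
Higher confidence requires a wider interval.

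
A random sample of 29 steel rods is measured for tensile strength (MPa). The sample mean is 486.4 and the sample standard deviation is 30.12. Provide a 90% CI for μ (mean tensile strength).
(476.89, 495.91)

t-interval (σ unknown):
df = n - 1 = 28
t* = 1.701 for 90% confidence

Margin of error = t* · s/√n = 1.701 · 30.12/√29 = 9.51

CI: (476.89, 495.91)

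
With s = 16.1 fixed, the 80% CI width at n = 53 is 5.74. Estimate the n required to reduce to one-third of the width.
n ≈ 477

CI width ∝ 1/√n
To reduce width by factor 3, need √n to grow by 3 → need 3² = 9 times as many samples.

Current: n = 53, width = 5.74
New: n = 477, width ≈ 1.89

Width reduced by factor of 5.74/1.89 = 3.04.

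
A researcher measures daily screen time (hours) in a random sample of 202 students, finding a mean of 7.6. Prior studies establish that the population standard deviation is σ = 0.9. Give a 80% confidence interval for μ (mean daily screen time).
(7.52, 7.68)

z-interval (σ known):
z* = 1.282 for 80% confidence

Margin of error = z* · σ/√n = 1.282 · 0.9/√202 = 0.08

CI: (7.6 - 0.08, 7.6 + 0.08) = (7.52, 7.68)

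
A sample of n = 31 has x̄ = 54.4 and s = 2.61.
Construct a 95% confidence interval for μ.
(53.44, 55.36)

t-interval (σ unknown):
df = n - 1 = 30
t* = 2.042 for 95% confidence

Margin of error = t* · s/√n = 2.042 · 2.61/√31 = 0.96

CI: (53.44, 55.36)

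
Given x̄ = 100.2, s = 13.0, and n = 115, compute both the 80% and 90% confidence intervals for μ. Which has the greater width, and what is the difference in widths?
90% CI is wider by 0.89

df = 114
80% CI: t* = 1.289, (98.64, 101.76), width = 2 · t* · s/√n = 3.13
90% CI: t* = 1.658, (98.19, 102.21), width = 2 · t* · s/√n = 4.02

The 90% CI is wider by 4.02 - 3.13 = 0.89.
Higher confidence requires a wider interval.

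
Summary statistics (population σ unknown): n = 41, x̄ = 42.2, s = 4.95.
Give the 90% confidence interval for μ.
(40.90, 43.50)

t-interval (σ unknown):
df = n - 1 = 40
t* = 1.684 for 90% confidence

Margin of error = t* · s/√n = 1.684 · 4.95/√41 = 1.30

CI: (40.90, 43.50)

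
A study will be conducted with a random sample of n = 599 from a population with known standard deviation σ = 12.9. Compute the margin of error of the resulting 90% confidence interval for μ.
Margin of error = 0.87

Margin of error = z* · σ/√n
= 1.645 · 12.9/√599
= 1.645 · 12.9/24.4745
= 0.87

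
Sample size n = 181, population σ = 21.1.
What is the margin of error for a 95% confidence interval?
Margin of error = 3.07

Margin of error = z* · σ/√n
= 1.960 · 21.1/√181
= 1.960 · 21.1/13.4536
= 3.07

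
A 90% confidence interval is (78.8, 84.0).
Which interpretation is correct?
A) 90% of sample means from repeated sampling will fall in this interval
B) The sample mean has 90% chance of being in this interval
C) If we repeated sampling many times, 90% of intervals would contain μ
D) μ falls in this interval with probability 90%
C

A) Wrong — coverage applies to intervals containing μ, not to future x̄ values.
B) Wrong — x̄ is observed and sits in the interval by construction.
C) Correct — this is the frequentist long-run coverage interpretation.
D) Wrong — μ is fixed; the randomness lives in the interval, not in μ.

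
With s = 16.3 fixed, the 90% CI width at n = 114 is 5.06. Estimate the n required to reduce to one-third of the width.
n ≈ 1026

CI width ∝ 1/√n
To reduce width by factor 3, need √n to grow by 3 → need 3² = 9 times as many samples.

Current: n = 114, width = 5.06
New: n = 1026, width ≈ 1.68

Width reduced by factor of 5.06/1.68 = 3.01.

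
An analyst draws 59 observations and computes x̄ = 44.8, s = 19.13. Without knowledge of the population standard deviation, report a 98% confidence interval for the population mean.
(38.84, 50.76)

t-interval (σ unknown):
df = n - 1 = 58
t* = 2.392 for 98% confidence

Margin of error = t* · s/√n = 2.392 · 19.13/√59 = 5.96

CI: (38.84, 50.76)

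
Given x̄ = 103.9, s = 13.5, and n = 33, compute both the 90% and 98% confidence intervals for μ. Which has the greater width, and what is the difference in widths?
98% CI is wider by 3.55

df = 32
90% CI: t* = 1.694, (99.92, 107.88), width = 2 · t* · s/√n = 7.96
98% CI: t* = 2.449, (98.14, 109.66), width = 2 · t* · s/√n = 11.51

The 98% CI is wider by 11.51 - 7.96 = 3.55.
Higher confidence requires a wider interval.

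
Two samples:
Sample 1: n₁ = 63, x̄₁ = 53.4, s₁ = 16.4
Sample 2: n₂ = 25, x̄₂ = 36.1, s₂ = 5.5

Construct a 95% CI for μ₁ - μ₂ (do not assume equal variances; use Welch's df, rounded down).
(12.64, 21.96)

Difference: x̄₁ - x̄₂ = 17.30
SE = √(s₁²/n₁ + s₂²/n₂) = √(16.4²/63 + 5.5²/25) = 2.3408
df = 84.57 → 84 (Welch–Satterthwaite, rounded down)
t* = 1.989

CI: 17.30 ± 1.989 · 2.3408 = 17.30 ± 4.66 = (12.64, 21.96)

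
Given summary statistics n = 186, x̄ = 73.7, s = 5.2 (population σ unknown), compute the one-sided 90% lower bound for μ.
μ ≥ 73.21

Lower bound (one-sided):
t* = 1.286 (one-sided for 90%)
Lower bound = x̄ - t* · s/√n = 73.7 - 1.286 · 5.2/√186 = 73.21

We are 90% confident that μ ≥ 73.21.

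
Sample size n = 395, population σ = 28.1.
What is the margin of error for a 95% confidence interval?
Margin of error = 2.77

Margin of error = z* · σ/√n
= 1.960 · 28.1/√395
= 1.960 · 28.1/19.8746
= 2.77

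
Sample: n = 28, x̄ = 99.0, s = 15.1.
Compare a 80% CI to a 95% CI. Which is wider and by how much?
95% CI is wider by 4.21

df = 27
80% CI: t* = 1.314, (95.25, 102.75), width = 2 · t* · s/√n = 7.50
95% CI: t* = 2.052, (93.14, 104.86), width = 2 · t* · s/√n = 11.71

The 95% CI is wider by 11.71 - 7.50 = 4.21.
Higher confidence requires a wider interval.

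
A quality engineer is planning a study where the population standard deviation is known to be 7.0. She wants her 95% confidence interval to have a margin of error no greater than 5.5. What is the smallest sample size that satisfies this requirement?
n ≥ 7

For margin E ≤ 5.5:
n ≥ (z* · σ / E)²
n ≥ (1.960 · 7.0 / 5.5)²
n ≥ 6.22

Minimum n = 7 (rounding up)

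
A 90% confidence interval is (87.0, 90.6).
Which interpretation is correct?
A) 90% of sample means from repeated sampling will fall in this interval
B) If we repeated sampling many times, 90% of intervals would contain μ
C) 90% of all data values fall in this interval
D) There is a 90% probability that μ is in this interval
B

A) Wrong — coverage applies to intervals containing μ, not to future x̄ values.
B) Correct — this is the frequentist long-run coverage interpretation.
C) Wrong — a CI is about the parameter μ, not individual data values.
D) Wrong — μ is fixed; the randomness lives in the interval, not in μ.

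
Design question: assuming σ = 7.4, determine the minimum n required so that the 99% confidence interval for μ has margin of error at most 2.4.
n ≥ 64

For margin E ≤ 2.4:
n ≥ (z* · σ / E)²
n ≥ (2.576 · 7.4 / 2.4)²
n ≥ 63.09

Minimum n = 64 (rounding up)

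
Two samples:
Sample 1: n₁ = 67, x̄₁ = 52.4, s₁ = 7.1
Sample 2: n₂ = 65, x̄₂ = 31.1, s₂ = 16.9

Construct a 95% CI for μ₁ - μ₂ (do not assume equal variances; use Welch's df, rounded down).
(16.79, 25.81)

Difference: x̄₁ - x̄₂ = 21.30
SE = √(s₁²/n₁ + s₂²/n₂) = √(7.1²/67 + 16.9²/65) = 2.2686
df = 85.37 → 85 (Welch–Satterthwaite, rounded down)
t* = 1.988

CI: 21.30 ± 1.988 · 2.2686 = 21.30 ± 4.51 = (16.79, 25.81)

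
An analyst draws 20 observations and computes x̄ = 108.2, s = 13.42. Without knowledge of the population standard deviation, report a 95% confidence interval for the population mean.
(101.92, 114.48)

t-interval (σ unknown):
df = n - 1 = 19
t* = 2.093 for 95% confidence

Margin of error = t* · s/√n = 2.093 · 13.42/√20 = 6.28

CI: (101.92, 114.48)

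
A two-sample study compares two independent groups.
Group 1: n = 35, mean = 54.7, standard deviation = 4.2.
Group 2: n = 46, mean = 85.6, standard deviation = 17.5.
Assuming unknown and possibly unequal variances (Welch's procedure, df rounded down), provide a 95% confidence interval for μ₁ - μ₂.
(-36.27, -25.53)

Difference: x̄₁ - x̄₂ = -30.90
SE = √(s₁²/n₁ + s₂²/n₂) = √(4.2²/35 + 17.5²/46) = 2.6761
df = 51.68 → 51 (Welch–Satterthwaite, rounded down)
t* = 2.008

CI: -30.90 ± 2.008 · 2.6761 = -30.90 ± 5.37 = (-36.27, -25.53)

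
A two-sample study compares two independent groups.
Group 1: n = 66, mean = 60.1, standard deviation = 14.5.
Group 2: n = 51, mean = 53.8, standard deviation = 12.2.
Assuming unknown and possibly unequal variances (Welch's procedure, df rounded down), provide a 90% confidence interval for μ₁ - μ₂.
(2.20, 10.40)

Difference: x̄₁ - x̄₂ = 6.30
SE = √(s₁²/n₁ + s₂²/n₂) = √(14.5²/66 + 12.2²/51) = 2.4706
df = 114.13 → 114 (Welch–Satterthwaite, rounded down)
t* = 1.658

CI: 6.30 ± 1.658 · 2.4706 = 6.30 ± 4.10 = (2.20, 10.40)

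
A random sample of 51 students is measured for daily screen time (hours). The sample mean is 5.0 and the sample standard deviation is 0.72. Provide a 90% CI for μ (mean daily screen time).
(4.83, 5.17)

t-interval (σ unknown):
df = n - 1 = 50
t* = 1.676 for 90% confidence

Margin of error = t* · s/√n = 1.676 · 0.72/√51 = 0.17

CI: (4.83, 5.17)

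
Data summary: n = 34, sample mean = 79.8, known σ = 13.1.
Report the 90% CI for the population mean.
(76.10, 83.50)

z-interval (σ known):
z* = 1.645 for 90% confidence

Margin of error = z* · σ/√n = 1.645 · 13.1/√34 = 3.70

CI: (79.8 - 3.70, 79.8 + 3.70) = (76.10, 83.50)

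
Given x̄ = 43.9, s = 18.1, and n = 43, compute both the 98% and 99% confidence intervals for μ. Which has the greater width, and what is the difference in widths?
99% CI is wider by 1.54

df = 42
98% CI: t* = 2.418, (37.23, 50.57), width = 2 · t* · s/√n = 13.35
99% CI: t* = 2.698, (36.45, 51.35), width = 2 · t* · s/√n = 14.89

The 99% CI is wider by 14.89 - 13.35 = 1.54.
Higher confidence requires a wider interval.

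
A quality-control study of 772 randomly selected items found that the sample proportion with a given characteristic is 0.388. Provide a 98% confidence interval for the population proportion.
(0.347, 0.429)

Proportion CI:
SE = √(p̂(1-p̂)/n) = √(0.388 · 0.612 / 772) = 0.01754

z* = 2.326
Margin = z* · SE = 2.326 · 0.01754 = 0.0408

CI: 0.388 ± 0.0408 = (0.347, 0.429)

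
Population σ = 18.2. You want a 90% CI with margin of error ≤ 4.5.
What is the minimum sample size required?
n ≥ 45

For margin E ≤ 4.5:
n ≥ (z* · σ / E)²
n ≥ (1.645 · 18.2 / 4.5)²
n ≥ 44.26

Minimum n = 45 (rounding up)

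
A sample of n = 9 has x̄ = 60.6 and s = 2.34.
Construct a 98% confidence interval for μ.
(58.34, 62.86)

t-interval (σ unknown):
df = n - 1 = 8
t* = 2.896 for 98% confidence

Margin of error = t* · s/√n = 2.896 · 2.34/√9 = 2.26

CI: (58.34, 62.86)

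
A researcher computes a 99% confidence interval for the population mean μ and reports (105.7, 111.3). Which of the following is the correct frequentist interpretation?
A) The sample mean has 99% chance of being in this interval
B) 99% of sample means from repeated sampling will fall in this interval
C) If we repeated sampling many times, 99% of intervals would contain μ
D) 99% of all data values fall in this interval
C

A) Wrong — x̄ is observed and sits in the interval by construction.
B) Wrong — coverage applies to intervals containing μ, not to future x̄ values.
C) Correct — this is the frequentist long-run coverage interpretation.
D) Wrong — a CI is about the parameter μ, not individual data values.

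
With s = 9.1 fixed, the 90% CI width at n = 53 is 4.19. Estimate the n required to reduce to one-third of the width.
n ≈ 477

CI width ∝ 1/√n
To reduce width by factor 3, need √n to grow by 3 → need 3² = 9 times as many samples.

Current: n = 53, width = 4.19
New: n = 477, width ≈ 1.37

Width reduced by factor of 4.19/1.37 = 3.06.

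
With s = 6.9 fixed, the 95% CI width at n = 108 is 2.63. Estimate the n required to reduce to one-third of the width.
n ≈ 972

CI width ∝ 1/√n
To reduce width by factor 3, need √n to grow by 3 → need 3² = 9 times as many samples.

Current: n = 108, width = 2.63
New: n = 972, width ≈ 0.87

Width reduced by factor of 2.63/0.87 = 3.02.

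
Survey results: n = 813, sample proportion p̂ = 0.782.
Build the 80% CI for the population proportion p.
(0.763, 0.801)

Proportion CI:
SE = √(p̂(1-p̂)/n) = √(0.782 · 0.218 / 813) = 0.01448

z* = 1.282
Margin = z* · SE = 1.282 · 0.01448 = 0.0186

CI: 0.782 ± 0.0186 = (0.763, 0.801)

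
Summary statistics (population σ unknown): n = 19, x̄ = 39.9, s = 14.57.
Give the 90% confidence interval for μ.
(34.10, 45.70)

t-interval (σ unknown):
df = n - 1 = 18
t* = 1.734 for 90% confidence

Margin of error = t* · s/√n = 1.734 · 14.57/√19 = 5.80

CI: (34.10, 45.70)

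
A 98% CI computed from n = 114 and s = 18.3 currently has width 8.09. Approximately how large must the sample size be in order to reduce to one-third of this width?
n ≈ 1026

CI width ∝ 1/√n
To reduce width by factor 3, need √n to grow by 3 → need 3² = 9 times as many samples.

Current: n = 114, width = 8.09
New: n = 1026, width ≈ 2.66

Width reduced by factor of 8.09/2.66 = 3.04.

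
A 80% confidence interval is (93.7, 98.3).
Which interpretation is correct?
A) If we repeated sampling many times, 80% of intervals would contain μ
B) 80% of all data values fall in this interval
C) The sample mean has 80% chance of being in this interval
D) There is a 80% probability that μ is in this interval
A

A) Correct — this is the frequentist long-run coverage interpretation.
B) Wrong — a CI is about the parameter μ, not individual data values.
C) Wrong — x̄ is observed and sits in the interval by construction.
D) Wrong — μ is fixed; the randomness lives in the interval, not in μ.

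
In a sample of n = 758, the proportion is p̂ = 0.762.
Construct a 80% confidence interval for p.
(0.742, 0.782)

Proportion CI:
SE = √(p̂(1-p̂)/n) = √(0.762 · 0.238 / 758) = 0.01547

z* = 1.282
Margin = z* · SE = 1.282 · 0.01547 = 0.0198

CI: 0.762 ± 0.0198 = (0.742, 0.782)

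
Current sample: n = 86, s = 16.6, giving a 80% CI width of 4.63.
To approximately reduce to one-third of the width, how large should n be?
n ≈ 774

CI width ∝ 1/√n
To reduce width by factor 3, need √n to grow by 3 → need 3² = 9 times as many samples.

Current: n = 86, width = 4.63
New: n = 774, width ≈ 1.53

Width reduced by factor of 4.63/1.53 = 3.03.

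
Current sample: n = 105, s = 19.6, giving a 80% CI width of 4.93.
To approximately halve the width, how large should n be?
n ≈ 420

CI width ∝ 1/√n
To reduce width by factor 2, need √n to grow by 2 → need 2² = 4 times as many samples.

Current: n = 105, width = 4.93
New: n = 420, width ≈ 2.46

Width reduced by factor of 4.93/2.46 = 2.00.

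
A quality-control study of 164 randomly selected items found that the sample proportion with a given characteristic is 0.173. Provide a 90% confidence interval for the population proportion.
(0.124, 0.222)

Proportion CI:
SE = √(p̂(1-p̂)/n) = √(0.173 · 0.827 / 164) = 0.02954

z* = 1.645
Margin = z* · SE = 1.645 · 0.02954 = 0.0486

CI: 0.173 ± 0.0486 = (0.124, 0.222)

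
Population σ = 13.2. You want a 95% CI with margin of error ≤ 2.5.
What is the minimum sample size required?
n ≥ 108

For margin E ≤ 2.5:
n ≥ (z* · σ / E)²
n ≥ (1.960 · 13.2 / 2.5)²
n ≥ 107.10

Minimum n = 108 (rounding up)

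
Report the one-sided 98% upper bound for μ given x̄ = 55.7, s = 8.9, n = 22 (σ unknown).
μ ≤ 59.85

Upper bound (one-sided):
t* = 2.189 (one-sided for 98%)
Upper bound = x̄ + t* · s/√n = 55.7 + 2.189 · 8.9/√22 = 59.85

We are 98% confident that μ ≤ 59.85.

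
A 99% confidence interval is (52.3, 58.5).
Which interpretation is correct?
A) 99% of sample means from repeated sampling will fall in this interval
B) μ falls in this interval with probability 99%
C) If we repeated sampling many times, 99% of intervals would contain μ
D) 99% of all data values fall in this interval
C

A) Wrong — coverage applies to intervals containing μ, not to future x̄ values.
B) Wrong — μ is fixed; the randomness lives in the interval, not in μ.
C) Correct — this is the frequentist long-run coverage interpretation.
D) Wrong — a CI is about the parameter μ, not individual data values.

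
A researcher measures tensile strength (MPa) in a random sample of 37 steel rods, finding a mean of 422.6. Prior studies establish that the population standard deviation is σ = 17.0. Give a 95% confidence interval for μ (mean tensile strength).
(417.12, 428.08)

z-interval (σ known):
z* = 1.960 for 95% confidence

Margin of error = z* · σ/√n = 1.960 · 17.0/√37 = 5.48

CI: (422.6 - 5.48, 422.6 + 5.48) = (417.12, 428.08)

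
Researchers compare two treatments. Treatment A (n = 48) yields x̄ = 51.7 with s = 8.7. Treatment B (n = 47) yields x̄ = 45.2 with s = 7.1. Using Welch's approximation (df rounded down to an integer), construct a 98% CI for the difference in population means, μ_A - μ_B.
(2.65, 10.35)

Difference: x̄₁ - x̄₂ = 6.50
SE = √(s₁²/n₁ + s₂²/n₂) = √(8.7²/48 + 7.1²/47) = 1.6277
df = 90.09 → 90 (Welch–Satterthwaite, rounded down)
t* = 2.368

CI: 6.50 ± 2.368 · 1.6277 = 6.50 ± 3.85 = (2.65, 10.35)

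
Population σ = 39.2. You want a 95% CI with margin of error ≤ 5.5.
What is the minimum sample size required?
n ≥ 196

For margin E ≤ 5.5:
n ≥ (z* · σ / E)²
n ≥ (1.960 · 39.2 / 5.5)²
n ≥ 195.15

Minimum n = 196 (rounding up)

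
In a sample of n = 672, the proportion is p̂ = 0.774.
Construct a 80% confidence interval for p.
(0.753, 0.795)

Proportion CI:
SE = √(p̂(1-p̂)/n) = √(0.774 · 0.226 / 672) = 0.01613

z* = 1.282
Margin = z* · SE = 1.282 · 0.01613 = 0.0207

CI: 0.774 ± 0.0207 = (0.753, 0.795)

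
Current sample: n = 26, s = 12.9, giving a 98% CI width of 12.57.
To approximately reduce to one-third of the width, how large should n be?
n ≈ 234

CI width ∝ 1/√n
To reduce width by factor 3, need √n to grow by 3 → need 3² = 9 times as many samples.

Current: n = 26, width = 12.57
New: n = 234, width ≈ 3.95

Width reduced by factor of 12.57/3.95 = 3.18.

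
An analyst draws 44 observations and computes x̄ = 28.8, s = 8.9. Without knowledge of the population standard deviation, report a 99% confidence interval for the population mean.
(25.18, 32.42)

t-interval (σ unknown):
df = n - 1 = 43
t* = 2.695 for 99% confidence

Margin of error = t* · s/√n = 2.695 · 8.9/√44 = 3.62

CI: (25.18, 32.42)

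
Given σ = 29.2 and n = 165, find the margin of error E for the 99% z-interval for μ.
Margin of error = 5.86

Margin of error = z* · σ/√n
= 2.576 · 29.2/√165
= 2.576 · 29.2/12.8452
= 5.86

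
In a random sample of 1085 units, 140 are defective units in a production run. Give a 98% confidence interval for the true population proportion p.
(0.105, 0.153)

Proportion CI:
p̂ = 140/1085 = 0.12903
SE = √(p̂(1-p̂)/n) = √(0.12903 · 0.87097 / 1085) = 0.01018

z* = 2.326
Margin = z* · SE = 2.326 · 0.01018 = 0.0237

CI: 0.12903 ± 0.0237 = (0.105, 0.153)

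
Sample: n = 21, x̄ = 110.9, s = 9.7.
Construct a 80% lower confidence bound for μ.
μ ≥ 109.08

Lower bound (one-sided):
t* = 0.860 (one-sided for 80%)
Lower bound = x̄ - t* · s/√n = 110.9 - 0.860 · 9.7/√21 = 109.08

We are 80% confident that μ ≥ 109.08.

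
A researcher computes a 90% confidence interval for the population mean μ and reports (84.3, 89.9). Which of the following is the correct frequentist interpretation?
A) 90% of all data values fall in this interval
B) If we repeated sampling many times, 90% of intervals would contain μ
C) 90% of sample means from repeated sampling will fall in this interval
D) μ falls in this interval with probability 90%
B

A) Wrong — a CI is about the parameter μ, not individual data values.
B) Correct — this is the frequentist long-run coverage interpretation.
C) Wrong — coverage applies to intervals containing μ, not to future x̄ values.
D) Wrong — μ is fixed; the randomness lives in the interval, not in μ.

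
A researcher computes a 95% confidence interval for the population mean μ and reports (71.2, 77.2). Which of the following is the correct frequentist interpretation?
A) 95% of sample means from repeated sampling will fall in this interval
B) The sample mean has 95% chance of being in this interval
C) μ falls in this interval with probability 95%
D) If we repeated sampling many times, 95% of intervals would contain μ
D

A) Wrong — coverage applies to intervals containing μ, not to future x̄ values.
B) Wrong — x̄ is observed and sits in the interval by construction.
C) Wrong — μ is fixed; the randomness lives in the interval, not in μ.
D) Correct — this is the frequentist long-run coverage interpretation.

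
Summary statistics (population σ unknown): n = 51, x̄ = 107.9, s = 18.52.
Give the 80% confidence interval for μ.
(104.53, 111.27)

t-interval (σ unknown):
df = n - 1 = 50
t* = 1.299 for 80% confidence

Margin of error = t* · s/√n = 1.299 · 18.52/√51 = 3.37

CI: (104.53, 111.27)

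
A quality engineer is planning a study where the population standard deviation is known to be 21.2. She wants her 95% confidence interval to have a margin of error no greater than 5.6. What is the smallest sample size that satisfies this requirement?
n ≥ 56

For margin E ≤ 5.6:
n ≥ (z* · σ / E)²
n ≥ (1.960 · 21.2 / 5.6)²
n ≥ 55.06

Minimum n = 56 (rounding up)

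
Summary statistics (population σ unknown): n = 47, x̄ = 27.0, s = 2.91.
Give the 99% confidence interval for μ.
(25.86, 28.14)

t-interval (σ unknown):
df = n - 1 = 46
t* = 2.687 for 99% confidence

Margin of error = t* · s/√n = 2.687 · 2.91/√47 = 1.14

CI: (25.86, 28.14)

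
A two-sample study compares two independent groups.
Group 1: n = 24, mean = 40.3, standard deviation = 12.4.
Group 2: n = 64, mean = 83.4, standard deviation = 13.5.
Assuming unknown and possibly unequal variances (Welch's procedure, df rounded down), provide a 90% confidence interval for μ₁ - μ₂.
(-48.21, -37.99)

Difference: x̄₁ - x̄₂ = -43.10
SE = √(s₁²/n₁ + s₂²/n₂) = √(12.4²/24 + 13.5²/64) = 3.0421
df = 44.76 → 44 (Welch–Satterthwaite, rounded down)
t* = 1.680

CI: -43.10 ± 1.680 · 3.0421 = -43.10 ± 5.11 = (-48.21, -37.99)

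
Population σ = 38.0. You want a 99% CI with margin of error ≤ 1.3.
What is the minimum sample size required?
n ≥ 5670

For margin E ≤ 1.3:
n ≥ (z* · σ / E)²
n ≥ (2.576 · 38.0 / 1.3)²
n ≥ 5669.86

Minimum n = 5670 (rounding up)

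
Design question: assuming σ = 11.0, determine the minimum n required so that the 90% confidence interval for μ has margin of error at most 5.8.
n ≥ 10

For margin E ≤ 5.8:
n ≥ (z* · σ / E)²
n ≥ (1.645 · 11.0 / 5.8)²
n ≥ 9.73

Minimum n = 10 (rounding up)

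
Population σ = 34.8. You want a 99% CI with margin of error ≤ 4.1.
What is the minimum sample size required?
n ≥ 479

For margin E ≤ 4.1:
n ≥ (z* · σ / E)²
n ≥ (2.576 · 34.8 / 4.1)²
n ≥ 478.06

Minimum n = 479 (rounding up)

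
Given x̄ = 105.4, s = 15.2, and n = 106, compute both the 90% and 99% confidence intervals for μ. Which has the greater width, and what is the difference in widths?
99% CI is wider by 2.84

df = 105
90% CI: t* = 1.659, (102.95, 107.85), width = 2 · t* · s/√n = 4.90
99% CI: t* = 2.623, (101.53, 109.27), width = 2 · t* · s/√n = 7.74

The 99% CI is wider by 7.74 - 4.90 = 2.84.
Higher confidence requires a wider interval.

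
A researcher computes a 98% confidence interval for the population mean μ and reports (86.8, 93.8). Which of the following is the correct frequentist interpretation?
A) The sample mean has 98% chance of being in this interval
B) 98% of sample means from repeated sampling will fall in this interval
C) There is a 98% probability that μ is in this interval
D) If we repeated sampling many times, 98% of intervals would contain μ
D

A) Wrong — x̄ is observed and sits in the interval by construction.
B) Wrong — coverage applies to intervals containing μ, not to future x̄ values.
C) Wrong — μ is fixed; the randomness lives in the interval, not in μ.
D) Correct — this is the frequentist long-run coverage interpretation.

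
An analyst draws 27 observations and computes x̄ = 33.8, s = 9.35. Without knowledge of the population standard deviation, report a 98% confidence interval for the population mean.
(29.34, 38.26)

t-interval (σ unknown):
df = n - 1 = 26
t* = 2.479 for 98% confidence

Margin of error = t* · s/√n = 2.479 · 9.35/√27 = 4.46

CI: (29.34, 38.26)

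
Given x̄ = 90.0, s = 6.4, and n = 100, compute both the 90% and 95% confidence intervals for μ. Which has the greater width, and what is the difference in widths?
95% CI is wider by 0.42

df = 99
90% CI: t* = 1.660, (88.94, 91.06), width = 2 · t* · s/√n = 2.12
95% CI: t* = 1.984, (88.73, 91.27), width = 2 · t* · s/√n = 2.54

The 95% CI is wider by 2.54 - 2.12 = 0.42.
Higher confidence requires a wider interval.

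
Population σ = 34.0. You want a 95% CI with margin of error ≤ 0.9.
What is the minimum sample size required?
n ≥ 5483

For margin E ≤ 0.9:
n ≥ (z* · σ / E)²
n ≥ (1.960 · 34.0 / 0.9)²
n ≥ 5482.58

Minimum n = 5483 (rounding up)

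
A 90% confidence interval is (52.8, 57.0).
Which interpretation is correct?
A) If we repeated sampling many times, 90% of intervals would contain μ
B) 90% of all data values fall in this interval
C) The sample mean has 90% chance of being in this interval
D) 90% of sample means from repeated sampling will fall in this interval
A

A) Correct — this is the frequentist long-run coverage interpretation.
B) Wrong — a CI is about the parameter μ, not individual data values.
C) Wrong — x̄ is observed and sits in the interval by construction.
D) Wrong — coverage applies to intervals containing μ, not to future x̄ values.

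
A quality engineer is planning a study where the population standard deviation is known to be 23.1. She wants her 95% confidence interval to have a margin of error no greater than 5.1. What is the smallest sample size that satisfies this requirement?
n ≥ 79

For margin E ≤ 5.1:
n ≥ (z* · σ / E)²
n ≥ (1.960 · 23.1 / 5.1)²
n ≥ 78.81

Minimum n = 79 (rounding up)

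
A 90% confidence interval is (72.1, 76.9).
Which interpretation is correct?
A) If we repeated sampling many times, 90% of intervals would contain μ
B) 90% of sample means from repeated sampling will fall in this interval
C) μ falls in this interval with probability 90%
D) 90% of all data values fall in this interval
A

A) Correct — this is the frequentist long-run coverage interpretation.
B) Wrong — coverage applies to intervals containing μ, not to future x̄ values.
C) Wrong — μ is fixed; the randomness lives in the interval, not in μ.
D) Wrong — a CI is about the parameter μ, not individual data values.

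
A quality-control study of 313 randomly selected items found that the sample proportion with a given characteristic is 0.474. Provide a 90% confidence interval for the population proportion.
(0.428, 0.520)

Proportion CI:
SE = √(p̂(1-p̂)/n) = √(0.474 · 0.526 / 313) = 0.02822

z* = 1.645
Margin = z* · SE = 1.645 · 0.02822 = 0.0464

CI: 0.474 ± 0.0464 = (0.428, 0.520)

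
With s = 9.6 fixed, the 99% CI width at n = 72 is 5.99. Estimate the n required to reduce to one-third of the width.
n ≈ 648

CI width ∝ 1/√n
To reduce width by factor 3, need √n to grow by 3 → need 3² = 9 times as many samples.

Current: n = 72, width = 5.99
New: n = 648, width ≈ 1.95

Width reduced by factor of 5.99/1.95 = 3.07.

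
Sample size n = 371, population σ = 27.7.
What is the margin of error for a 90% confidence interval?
Margin of error = 2.37

Margin of error = z* · σ/√n
= 1.645 · 27.7/√371
= 1.645 · 27.7/19.2614
= 2.37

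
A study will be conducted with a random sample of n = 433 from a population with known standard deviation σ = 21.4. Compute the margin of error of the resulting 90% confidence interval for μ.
Margin of error = 1.69

Margin of error = z* · σ/√n
= 1.645 · 21.4/√433
= 1.645 · 21.4/20.8087
= 1.69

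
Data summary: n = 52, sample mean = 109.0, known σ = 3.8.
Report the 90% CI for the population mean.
(108.13, 109.87)

z-interval (σ known):
z* = 1.645 for 90% confidence

Margin of error = z* · σ/√n = 1.645 · 3.8/√52 = 0.87

CI: (109.0 - 0.87, 109.0 + 0.87) = (108.13, 109.87)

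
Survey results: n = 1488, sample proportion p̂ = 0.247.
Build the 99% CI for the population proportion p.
(0.218, 0.276)

Proportion CI:
SE = √(p̂(1-p̂)/n) = √(0.247 · 0.753 / 1488) = 0.01118

z* = 2.576
Margin = z* · SE = 2.576 · 0.01118 = 0.0288

CI: 0.247 ± 0.0288 = (0.218, 0.276)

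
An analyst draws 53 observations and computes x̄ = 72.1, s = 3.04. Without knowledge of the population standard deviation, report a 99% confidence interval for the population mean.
(70.98, 73.22)

t-interval (σ unknown):
df = n - 1 = 52
t* = 2.674 for 99% confidence

Margin of error = t* · s/√n = 2.674 · 3.04/√53 = 1.12

CI: (70.98, 73.22)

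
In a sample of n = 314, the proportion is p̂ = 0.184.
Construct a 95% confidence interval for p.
(0.141, 0.227)

Proportion CI:
SE = √(p̂(1-p̂)/n) = √(0.184 · 0.816 / 314) = 0.02187

z* = 1.960
Margin = z* · SE = 1.960 · 0.02187 = 0.0429

CI: 0.184 ± 0.0429 = (0.141, 0.227)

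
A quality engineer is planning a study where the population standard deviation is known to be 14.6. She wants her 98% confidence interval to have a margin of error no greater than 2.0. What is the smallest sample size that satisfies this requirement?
n ≥ 289

For margin E ≤ 2.0:
n ≥ (z* · σ / E)²
n ≥ (2.326 · 14.6 / 2.0)²
n ≥ 288.31

Minimum n = 289 (rounding up)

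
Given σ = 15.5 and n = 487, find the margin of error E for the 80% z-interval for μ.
Margin of error = 0.90

Margin of error = z* · σ/√n
= 1.282 · 15.5/√487
= 1.282 · 15.5/22.0681
= 0.90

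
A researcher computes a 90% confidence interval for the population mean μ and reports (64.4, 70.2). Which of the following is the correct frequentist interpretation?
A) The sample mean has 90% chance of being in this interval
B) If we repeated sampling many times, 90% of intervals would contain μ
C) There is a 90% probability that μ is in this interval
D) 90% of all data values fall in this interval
B

A) Wrong — x̄ is observed and sits in the interval by construction.
B) Correct — this is the frequentist long-run coverage interpretation.
C) Wrong — μ is fixed; the randomness lives in the interval, not in μ.
D) Wrong — a CI is about the parameter μ, not individual data values.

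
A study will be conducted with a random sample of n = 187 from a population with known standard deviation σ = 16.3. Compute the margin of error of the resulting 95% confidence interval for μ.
Margin of error = 2.34

Margin of error = z* · σ/√n
= 1.960 · 16.3/√187
= 1.960 · 16.3/13.6748
= 2.34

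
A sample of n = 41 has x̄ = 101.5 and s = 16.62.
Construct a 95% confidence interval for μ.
(96.25, 106.75)

t-interval (σ unknown):
df = n - 1 = 40
t* = 2.021 for 95% confidence

Margin of error = t* · s/√n = 2.021 · 16.62/√41 = 5.25

CI: (96.25, 106.75)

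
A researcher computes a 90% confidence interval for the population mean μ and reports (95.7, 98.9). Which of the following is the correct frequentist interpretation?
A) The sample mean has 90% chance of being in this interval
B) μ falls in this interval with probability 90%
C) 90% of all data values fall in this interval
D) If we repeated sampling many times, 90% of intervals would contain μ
D

A) Wrong — x̄ is observed and sits in the interval by construction.
B) Wrong — μ is fixed; the randomness lives in the interval, not in μ.
C) Wrong — a CI is about the parameter μ, not individual data values.
D) Correct — this is the frequentist long-run coverage interpretation.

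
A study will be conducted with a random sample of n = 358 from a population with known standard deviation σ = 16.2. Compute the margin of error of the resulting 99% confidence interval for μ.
Margin of error = 2.21

Margin of error = z* · σ/√n
= 2.576 · 16.2/√358
= 2.576 · 16.2/18.9209
= 2.21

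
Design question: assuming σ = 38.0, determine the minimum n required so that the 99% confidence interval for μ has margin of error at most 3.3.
n ≥ 880

For margin E ≤ 3.3:
n ≥ (z* · σ / E)²
n ≥ (2.576 · 38.0 / 3.3)²
n ≥ 879.90

Minimum n = 880 (rounding up)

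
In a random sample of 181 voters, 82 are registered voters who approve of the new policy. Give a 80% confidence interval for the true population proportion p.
(0.406, 0.500)

Proportion CI:
p̂ = 82/181 = 0.45304
SE = √(p̂(1-p̂)/n) = √(0.45304 · 0.54696 / 181) = 0.03700

z* = 1.282
Margin = z* · SE = 1.282 · 0.03700 = 0.0474

CI: 0.45304 ± 0.0474 = (0.406, 0.500)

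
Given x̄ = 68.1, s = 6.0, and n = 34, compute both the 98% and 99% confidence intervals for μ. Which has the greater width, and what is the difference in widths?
99% CI is wider by 0.59

df = 33
98% CI: t* = 2.445, (65.58, 70.62), width = 2 · t* · s/√n = 5.03
99% CI: t* = 2.733, (65.29, 70.91), width = 2 · t* · s/√n = 5.62

The 99% CI is wider by 5.62 - 5.03 = 0.59.
Higher confidence requires a wider interval.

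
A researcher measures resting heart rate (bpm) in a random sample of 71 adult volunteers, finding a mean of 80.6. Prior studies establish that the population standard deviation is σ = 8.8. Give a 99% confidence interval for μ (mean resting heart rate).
(77.91, 83.29)

z-interval (σ known):
z* = 2.576 for 99% confidence

Margin of error = z* · σ/√n = 2.576 · 8.8/√71 = 2.69

CI: (80.6 - 2.69, 80.6 + 2.69) = (77.91, 83.29)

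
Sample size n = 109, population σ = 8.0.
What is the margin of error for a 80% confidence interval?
Margin of error = 0.98

Margin of error = z* · σ/√n
= 1.282 · 8.0/√109
= 1.282 · 8.0/10.4403
= 0.98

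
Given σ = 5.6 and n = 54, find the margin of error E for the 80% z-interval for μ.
Margin of error = 0.98

Margin of error = z* · σ/√n
= 1.282 · 5.6/√54
= 1.282 · 5.6/7.3485
= 0.98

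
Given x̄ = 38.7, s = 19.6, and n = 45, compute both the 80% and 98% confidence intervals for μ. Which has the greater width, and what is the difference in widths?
98% CI is wider by 6.51

df = 44
80% CI: t* = 1.301, (34.90, 42.50), width = 2 · t* · s/√n = 7.60
98% CI: t* = 2.414, (31.65, 45.75), width = 2 · t* · s/√n = 14.11

The 98% CI is wider by 14.11 - 7.60 = 6.51.
Higher confidence requires a wider interval.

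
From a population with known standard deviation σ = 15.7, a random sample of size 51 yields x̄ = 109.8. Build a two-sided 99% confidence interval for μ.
(104.14, 115.46)

z-interval (σ known):
z* = 2.576 for 99% confidence

Margin of error = z* · σ/√n = 2.576 · 15.7/√51 = 5.66

CI: (109.8 - 5.66, 109.8 + 5.66) = (104.14, 115.46)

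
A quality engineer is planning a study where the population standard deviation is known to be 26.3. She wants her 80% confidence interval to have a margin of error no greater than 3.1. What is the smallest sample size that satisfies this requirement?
n ≥ 119

For margin E ≤ 3.1:
n ≥ (z* · σ / E)²
n ≥ (1.282 · 26.3 / 3.1)²
n ≥ 118.29

Minimum n = 119 (rounding up)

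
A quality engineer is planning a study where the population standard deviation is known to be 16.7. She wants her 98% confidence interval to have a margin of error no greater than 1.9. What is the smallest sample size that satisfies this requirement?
n ≥ 418

For margin E ≤ 1.9:
n ≥ (z* · σ / E)²
n ≥ (2.326 · 16.7 / 1.9)²
n ≥ 417.97

Minimum n = 418 (rounding up)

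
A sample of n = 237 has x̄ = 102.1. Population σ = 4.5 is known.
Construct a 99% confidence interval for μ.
(101.35, 102.85)

z-interval (σ known):
z* = 2.576 for 99% confidence

Margin of error = z* · σ/√n = 2.576 · 4.5/√237 = 0.75

CI: (102.1 - 0.75, 102.1 + 0.75) = (101.35, 102.85)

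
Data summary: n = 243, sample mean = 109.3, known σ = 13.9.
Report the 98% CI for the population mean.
(107.23, 111.37)

z-interval (σ known):
z* = 2.326 for 98% confidence

Margin of error = z* · σ/√n = 2.326 · 13.9/√243 = 2.07

CI: (109.3 - 2.07, 109.3 + 2.07) = (107.23, 111.37)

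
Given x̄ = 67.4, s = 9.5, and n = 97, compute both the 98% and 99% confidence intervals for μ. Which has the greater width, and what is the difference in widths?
99% CI is wider by 0.51

df = 96
98% CI: t* = 2.366, (65.12, 69.68), width = 2 · t* · s/√n = 4.56
99% CI: t* = 2.628, (64.87, 69.93), width = 2 · t* · s/√n = 5.07

The 99% CI is wider by 5.07 - 4.56 = 0.51.
Higher confidence requires a wider interval.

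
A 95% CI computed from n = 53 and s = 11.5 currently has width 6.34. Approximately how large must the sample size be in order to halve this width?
n ≈ 212

CI width ∝ 1/√n
To reduce width by factor 2, need √n to grow by 2 → need 2² = 4 times as many samples.

Current: n = 53, width = 6.34
New: n = 212, width ≈ 3.11

Width reduced by factor of 6.34/3.11 = 2.04.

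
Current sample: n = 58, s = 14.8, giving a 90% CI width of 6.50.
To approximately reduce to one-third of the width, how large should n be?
n ≈ 522

CI width ∝ 1/√n
To reduce width by factor 3, need √n to grow by 3 → need 3² = 9 times as many samples.

Current: n = 58, width = 6.50
New: n = 522, width ≈ 2.14

Width reduced by factor of 6.50/2.14 = 3.04.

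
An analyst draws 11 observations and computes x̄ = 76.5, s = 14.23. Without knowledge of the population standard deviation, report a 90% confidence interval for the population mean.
(68.73, 84.27)

t-interval (σ unknown):
df = n - 1 = 10
t* = 1.812 for 90% confidence

Margin of error = t* · s/√n = 1.812 · 14.23/√11 = 7.77

CI: (68.73, 84.27)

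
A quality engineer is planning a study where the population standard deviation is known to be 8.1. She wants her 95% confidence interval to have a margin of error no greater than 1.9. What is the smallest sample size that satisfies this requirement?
n ≥ 70

For margin E ≤ 1.9:
n ≥ (z* · σ / E)²
n ≥ (1.960 · 8.1 / 1.9)²
n ≥ 69.82

Minimum n = 70 (rounding up)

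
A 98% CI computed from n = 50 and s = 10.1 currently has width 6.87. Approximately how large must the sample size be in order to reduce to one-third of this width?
n ≈ 450

CI width ∝ 1/√n
To reduce width by factor 3, need √n to grow by 3 → need 3² = 9 times as many samples.

Current: n = 50, width = 6.87
New: n = 450, width ≈ 2.22

Width reduced by factor of 6.87/2.22 = 3.09.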